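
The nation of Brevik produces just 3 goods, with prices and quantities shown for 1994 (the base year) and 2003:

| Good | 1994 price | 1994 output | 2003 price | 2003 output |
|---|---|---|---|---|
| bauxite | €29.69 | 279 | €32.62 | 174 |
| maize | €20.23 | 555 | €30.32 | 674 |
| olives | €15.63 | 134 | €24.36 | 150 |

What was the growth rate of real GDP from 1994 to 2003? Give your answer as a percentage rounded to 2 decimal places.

-2.13%

Real GDP 1994 = Nominal GDP 1994 = 29.69·279 + 20.23·555 + 15.63·134 = 21605.58.
Real GDP 2003 (at 1994 prices) = 29.69·174 + 20.23·674 + 15.63·150 = 21145.58.
Real growth = 21145.58/21605.58 − 1 = -0.0213.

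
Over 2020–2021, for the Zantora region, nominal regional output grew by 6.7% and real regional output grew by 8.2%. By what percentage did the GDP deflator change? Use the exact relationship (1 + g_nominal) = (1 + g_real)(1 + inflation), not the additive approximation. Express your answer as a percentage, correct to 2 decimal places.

-1.39%

(1 + g_nom) = (1 + g_real)(1 + π), so π = 1.0670 / 1.0820 − 1 = -0.01386.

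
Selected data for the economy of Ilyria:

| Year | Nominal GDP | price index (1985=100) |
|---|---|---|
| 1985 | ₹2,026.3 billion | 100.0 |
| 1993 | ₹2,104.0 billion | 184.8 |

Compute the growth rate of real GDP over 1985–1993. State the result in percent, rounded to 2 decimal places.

-43.81%

Real GDP 1985 = 2026.3 / 1.000 = 2026.30.
Real GDP 1993 = 2104.0 / 1.848 = 1138.53.
Real growth = 1138.53 / 2026.30 − 1 = -0.4381.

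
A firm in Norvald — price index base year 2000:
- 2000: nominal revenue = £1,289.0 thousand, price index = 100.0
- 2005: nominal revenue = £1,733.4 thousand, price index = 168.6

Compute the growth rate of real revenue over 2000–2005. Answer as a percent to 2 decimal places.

Real revenue 2000 = 1289.0 / 1.000 = 1289.00.
Real revenue 2005 = 1733.4 / 1.686 = 1028.11.
Real growth = 1028.11 / 1289.00 − 1 = -0.2024.

-20.24%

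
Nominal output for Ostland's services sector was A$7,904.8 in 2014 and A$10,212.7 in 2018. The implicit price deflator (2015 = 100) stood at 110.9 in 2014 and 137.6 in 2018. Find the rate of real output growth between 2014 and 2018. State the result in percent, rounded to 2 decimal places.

4.13%

Deflate each year: 2014 → 7904.8/1.109 = 7127.86; 2018 → 10212.7/1.376 = 7422.02.
So real output changed by 7422.02/7127.86 − 1 = 0.0413, i.e. 4.13%.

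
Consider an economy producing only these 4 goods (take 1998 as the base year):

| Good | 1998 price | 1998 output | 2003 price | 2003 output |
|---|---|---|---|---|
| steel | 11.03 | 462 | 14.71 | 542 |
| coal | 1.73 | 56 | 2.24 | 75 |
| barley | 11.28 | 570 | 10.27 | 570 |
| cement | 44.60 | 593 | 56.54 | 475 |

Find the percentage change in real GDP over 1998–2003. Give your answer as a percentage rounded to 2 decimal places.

Real GDP 1998 = Nominal GDP 1998 = 11.03·462 + 1.73·56 + 11.28·570 + 44.60·593 = 38070.14.
Real GDP 2003 (at 1998 prices) = 11.03·542 + 1.73·75 + 11.28·570 + 44.60·475 = 33722.61.
Real growth = 33722.61/38070.14 − 1 = -0.1142.

-11.42%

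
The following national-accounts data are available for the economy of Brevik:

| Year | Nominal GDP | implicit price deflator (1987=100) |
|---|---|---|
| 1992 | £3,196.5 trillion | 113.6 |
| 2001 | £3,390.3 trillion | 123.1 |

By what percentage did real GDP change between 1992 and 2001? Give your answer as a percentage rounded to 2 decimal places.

-2.12%

Deflate each year: 1992 → 3196.5/1.136 = 2813.82; 2001 → 3390.3/1.231 = 2754.10.
So real GDP changed by 2754.10/2813.82 − 1 = -0.0212, i.e. -2.12%.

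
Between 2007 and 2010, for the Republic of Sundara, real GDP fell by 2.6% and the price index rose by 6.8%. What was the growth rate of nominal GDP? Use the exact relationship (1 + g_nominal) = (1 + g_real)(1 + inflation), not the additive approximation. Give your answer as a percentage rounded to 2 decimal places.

(1 + g_nom) = (1 + g_real)(1 + π) = 0.9740 × 1.0680 = 1.04023.

4.02%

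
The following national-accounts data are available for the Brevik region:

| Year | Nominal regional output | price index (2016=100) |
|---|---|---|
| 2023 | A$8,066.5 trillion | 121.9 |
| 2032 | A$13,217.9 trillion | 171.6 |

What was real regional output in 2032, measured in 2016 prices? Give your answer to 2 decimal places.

Real regional output = Nominal / (price index/100) = 13217.9 / 1.716 = 7702.74.

A$7,702.74 trillion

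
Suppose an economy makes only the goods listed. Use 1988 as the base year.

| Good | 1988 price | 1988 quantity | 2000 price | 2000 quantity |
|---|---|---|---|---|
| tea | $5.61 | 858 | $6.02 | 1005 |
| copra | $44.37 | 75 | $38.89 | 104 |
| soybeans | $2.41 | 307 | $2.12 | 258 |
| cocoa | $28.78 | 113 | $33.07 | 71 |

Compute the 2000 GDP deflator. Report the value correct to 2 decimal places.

Nominal GDP 2000 = 6.02·1005 + 38.89·104 + 2.12·258 + 33.07·71 = 12989.59.
Real GDP 2000 (at 1988 prices) = 5.61·1005 + 44.37·104 + 2.41·258 + 28.78·71 = 12917.69.
Deflator = Nominal/Real × 100 = 12989.59/12917.69 × 100 = 100.557.

100.56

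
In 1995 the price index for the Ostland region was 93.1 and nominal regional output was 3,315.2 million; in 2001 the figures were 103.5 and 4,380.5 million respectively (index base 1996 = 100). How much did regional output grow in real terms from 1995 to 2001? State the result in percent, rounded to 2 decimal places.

18.86%

Real regional output 1995 = 3315.2 / 0.931 = 3560.90.
Real regional output 2001 = 4380.5 / 1.035 = 4232.37.
Real growth = 4232.37 / 3560.90 − 1 = 0.1886.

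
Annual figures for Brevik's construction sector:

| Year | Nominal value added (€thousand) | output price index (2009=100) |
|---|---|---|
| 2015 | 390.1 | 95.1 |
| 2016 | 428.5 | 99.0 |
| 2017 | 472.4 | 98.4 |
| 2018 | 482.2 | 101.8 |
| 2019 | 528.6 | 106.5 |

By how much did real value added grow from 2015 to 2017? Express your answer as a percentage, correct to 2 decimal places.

17.04%

Real value added 2015 = 390.1/0.951 = 410.20.
Real value added 2017 = 472.4/0.984 = 480.08.
Change = 480.08/410.20 − 1 = 0.1704.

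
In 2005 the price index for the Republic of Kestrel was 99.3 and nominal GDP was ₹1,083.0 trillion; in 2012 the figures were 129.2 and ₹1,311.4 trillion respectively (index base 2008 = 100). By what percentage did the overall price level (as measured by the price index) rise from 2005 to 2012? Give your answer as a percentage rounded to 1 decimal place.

30.1%

Price-level change = 129.2 / 99.3 − 1 = 0.3011.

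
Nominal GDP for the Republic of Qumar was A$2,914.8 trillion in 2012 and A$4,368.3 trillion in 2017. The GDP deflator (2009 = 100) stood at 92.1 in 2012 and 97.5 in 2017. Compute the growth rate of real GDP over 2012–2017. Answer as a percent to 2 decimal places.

Deflate each year: 2012 → 2914.8/0.921 = 3164.82; 2017 → 4368.3/0.975 = 4480.31.
So real GDP changed by 4480.31/3164.82 − 1 = 0.4157, i.e. 41.57%.

41.57%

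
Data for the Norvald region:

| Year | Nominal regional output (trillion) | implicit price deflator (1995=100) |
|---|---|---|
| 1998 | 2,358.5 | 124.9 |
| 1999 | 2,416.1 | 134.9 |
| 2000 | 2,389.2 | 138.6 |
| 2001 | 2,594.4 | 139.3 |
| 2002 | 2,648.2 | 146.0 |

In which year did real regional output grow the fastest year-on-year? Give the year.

1999: real = 2416.1/1.349 = 1791.03; growth vs 1998 (1888.31) = -5.15%.
2000: real = 2389.2/1.386 = 1723.81; growth vs 1999 (1791.03) = -3.75%.
2001: real = 2594.4/1.393 = 1862.46; growth vs 2000 (1723.81) = 8.04%.
2002: real = 2648.2/1.460 = 1813.84; growth vs 2001 (1862.46) = -2.61%.

2001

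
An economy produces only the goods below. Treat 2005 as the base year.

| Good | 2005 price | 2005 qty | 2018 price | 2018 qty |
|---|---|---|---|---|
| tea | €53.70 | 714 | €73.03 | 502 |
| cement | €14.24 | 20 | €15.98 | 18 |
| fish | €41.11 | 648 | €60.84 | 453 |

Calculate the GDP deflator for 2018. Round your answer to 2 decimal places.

Nominal GDP 2018 = 73.03·502 + 15.98·18 + 60.84·453 = 64509.22.
Real GDP 2018 (at 2005 prices) = 53.70·502 + 14.24·18 + 41.11·453 = 45836.55.
Deflator = Nominal/Real × 100 = 64509.22/45836.55 × 100 = 140.738.

140.74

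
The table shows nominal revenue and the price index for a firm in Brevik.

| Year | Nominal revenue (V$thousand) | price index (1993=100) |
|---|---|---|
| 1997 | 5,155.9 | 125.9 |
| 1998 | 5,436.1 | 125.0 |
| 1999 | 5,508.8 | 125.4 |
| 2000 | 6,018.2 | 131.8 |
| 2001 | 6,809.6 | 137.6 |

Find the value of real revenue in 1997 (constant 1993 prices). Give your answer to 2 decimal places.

V$4,095.23 thousand

Real revenue 1997 = 5155.9 / 1.259 = 4095.23.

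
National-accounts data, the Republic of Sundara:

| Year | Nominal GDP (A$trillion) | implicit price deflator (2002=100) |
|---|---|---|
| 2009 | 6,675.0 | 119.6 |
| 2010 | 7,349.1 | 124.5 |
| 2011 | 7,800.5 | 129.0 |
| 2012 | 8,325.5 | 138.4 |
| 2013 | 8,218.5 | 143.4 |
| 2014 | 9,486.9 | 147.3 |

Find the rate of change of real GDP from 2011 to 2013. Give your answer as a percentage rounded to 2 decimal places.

Real GDP 2011 = 7800.5/1.290 = 6046.90.
Real GDP 2013 = 8218.5/1.434 = 5731.17.
Change = 5731.17/6046.90 − 1 = -0.0522.

-5.22%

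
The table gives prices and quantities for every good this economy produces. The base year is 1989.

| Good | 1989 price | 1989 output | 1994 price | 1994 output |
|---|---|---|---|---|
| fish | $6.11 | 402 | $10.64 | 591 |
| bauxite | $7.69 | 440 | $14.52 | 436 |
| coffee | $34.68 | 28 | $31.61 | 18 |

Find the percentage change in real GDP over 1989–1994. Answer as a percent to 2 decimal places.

11.41%

Real GDP 1989 = Nominal GDP 1989 = 6.11·402 + 7.69·440 + 34.68·28 = 6810.86.
Real GDP 1994 (at 1989 prices) = 6.11·591 + 7.69·436 + 34.68·18 = 7588.09.
Real growth = 7588.09/6810.86 − 1 = 0.1141.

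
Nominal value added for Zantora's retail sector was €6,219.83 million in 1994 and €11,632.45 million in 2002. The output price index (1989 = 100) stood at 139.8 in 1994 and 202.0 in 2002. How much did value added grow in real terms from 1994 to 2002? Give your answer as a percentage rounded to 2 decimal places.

29.43%

Real value added 1994 = 6219.83 / 1.398 = 4449.09.
Real value added 2002 = 11632.45 / 2.020 = 5758.64.
Real growth = 5758.64 / 4449.09 − 1 = 0.2943.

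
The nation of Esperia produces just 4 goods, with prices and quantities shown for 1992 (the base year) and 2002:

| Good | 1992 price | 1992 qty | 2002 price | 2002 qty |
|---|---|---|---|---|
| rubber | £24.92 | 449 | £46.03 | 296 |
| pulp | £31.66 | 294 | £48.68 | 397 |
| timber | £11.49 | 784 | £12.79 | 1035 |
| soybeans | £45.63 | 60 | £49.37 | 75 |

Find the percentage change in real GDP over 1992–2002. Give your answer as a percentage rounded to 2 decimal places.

Real GDP 1992 = Nominal GDP 1992 = 24.92·449 + 31.66·294 + 11.49·784 + 45.63·60 = 32243.08.
Real GDP 2002 (at 1992 prices) = 24.92·296 + 31.66·397 + 11.49·1035 + 45.63·75 = 35259.74.
Real growth = 35259.74/32243.08 − 1 = 0.0936.

9.36%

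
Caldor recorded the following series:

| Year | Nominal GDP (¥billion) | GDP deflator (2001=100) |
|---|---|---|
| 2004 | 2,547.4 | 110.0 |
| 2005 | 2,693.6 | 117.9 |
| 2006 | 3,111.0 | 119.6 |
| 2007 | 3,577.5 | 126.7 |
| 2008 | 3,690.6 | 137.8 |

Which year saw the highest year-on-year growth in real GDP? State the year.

2005: real = 2693.6/1.179 = 2284.65; growth vs 2004 (2315.82) = -1.35%.
2006: real = 3111.0/1.196 = 2601.17; growth vs 2005 (2284.65) = 13.85%.
2007: real = 3577.5/1.267 = 2823.60; growth vs 2006 (2601.17) = 8.55%.
2008: real = 3690.6/1.378 = 2678.23; growth vs 2007 (2823.60) = -5.15%.

2006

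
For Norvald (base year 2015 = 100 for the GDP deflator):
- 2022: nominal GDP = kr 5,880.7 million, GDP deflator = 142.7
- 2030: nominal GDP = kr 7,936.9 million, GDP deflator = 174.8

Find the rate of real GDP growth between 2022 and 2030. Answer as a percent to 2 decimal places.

10.18%

Deflate each year: 2022 → 5880.7/1.427 = 4121.02; 2030 → 7936.9/1.748 = 4540.56.
So real GDP changed by 4540.56/4121.02 − 1 = 0.1018, i.e. 10.18%.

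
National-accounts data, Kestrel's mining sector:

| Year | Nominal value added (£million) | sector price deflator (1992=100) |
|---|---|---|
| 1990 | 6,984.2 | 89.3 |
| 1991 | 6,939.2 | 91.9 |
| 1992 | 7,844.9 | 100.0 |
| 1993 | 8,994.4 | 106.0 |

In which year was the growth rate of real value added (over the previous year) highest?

1993

1991: real = 6939.2/0.919 = 7550.82; growth vs 1990 (7821.05) = -3.46%.
1992: real = 7844.9/1.000 = 7844.90; growth vs 1991 (7550.82) = 3.89%.
1993: real = 8994.4/1.060 = 8485.28; growth vs 1992 (7844.90) = 8.16%.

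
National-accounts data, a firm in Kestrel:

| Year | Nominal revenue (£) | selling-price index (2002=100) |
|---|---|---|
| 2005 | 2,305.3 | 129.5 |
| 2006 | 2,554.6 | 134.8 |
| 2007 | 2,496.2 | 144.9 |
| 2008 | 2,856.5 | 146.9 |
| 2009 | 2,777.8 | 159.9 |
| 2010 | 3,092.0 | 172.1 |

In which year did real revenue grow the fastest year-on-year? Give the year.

2008

2006: real = 2554.6/1.348 = 1895.10; growth vs 2005 (1780.15) = 6.46%.
2007: real = 2496.2/1.449 = 1722.71; growth vs 2006 (1895.10) = -9.10%.
2008: real = 2856.5/1.469 = 1944.52; growth vs 2007 (1722.71) = 12.88%.
2009: real = 2777.8/1.599 = 1737.21; growth vs 2008 (1944.52) = -10.66%.
2010: real = 3092.0/1.721 = 1796.63; growth vs 2009 (1737.21) = 3.42%.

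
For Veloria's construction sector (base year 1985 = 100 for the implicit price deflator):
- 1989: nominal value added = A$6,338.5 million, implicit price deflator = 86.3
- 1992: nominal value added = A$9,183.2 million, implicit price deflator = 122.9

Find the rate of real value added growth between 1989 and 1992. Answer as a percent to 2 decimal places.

Deflate each year: 1989 → 6338.5/0.863 = 7344.73; 1992 → 9183.2/1.229 = 7472.09.
So real value added changed by 7472.09/7344.73 − 1 = 0.0173, i.e. 1.73%.

1.73%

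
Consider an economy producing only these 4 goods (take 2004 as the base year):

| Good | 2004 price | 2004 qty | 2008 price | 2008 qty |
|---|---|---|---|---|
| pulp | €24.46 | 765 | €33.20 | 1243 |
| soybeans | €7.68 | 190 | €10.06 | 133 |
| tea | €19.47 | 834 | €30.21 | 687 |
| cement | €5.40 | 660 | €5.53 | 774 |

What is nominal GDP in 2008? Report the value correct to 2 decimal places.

Nominal GDP 2008 = Σ (p_2008 × q_2008) = 33.20·1243 + 10.06·133 + 30.21·687 + 5.53·774 = 67640.07.

€67640.07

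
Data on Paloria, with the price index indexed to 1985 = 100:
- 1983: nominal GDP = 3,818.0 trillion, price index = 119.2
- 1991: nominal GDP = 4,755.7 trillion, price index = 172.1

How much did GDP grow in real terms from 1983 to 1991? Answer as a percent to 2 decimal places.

Real GDP 1983 = 3818.0 / 1.192 = 3203.02.
Real GDP 1991 = 4755.7 / 1.721 = 2763.34.
Real growth = 2763.34 / 3203.02 − 1 = -0.1373.

-13.73%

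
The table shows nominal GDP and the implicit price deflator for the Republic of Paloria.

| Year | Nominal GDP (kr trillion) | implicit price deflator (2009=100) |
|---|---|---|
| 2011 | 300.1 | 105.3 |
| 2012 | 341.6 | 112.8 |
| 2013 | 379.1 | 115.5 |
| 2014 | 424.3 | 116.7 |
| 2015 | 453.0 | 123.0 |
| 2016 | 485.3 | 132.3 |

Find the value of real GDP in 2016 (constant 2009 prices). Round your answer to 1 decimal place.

kr 366.8 trillion

Real GDP 2016 = 485.3 / 1.323 = 366.82.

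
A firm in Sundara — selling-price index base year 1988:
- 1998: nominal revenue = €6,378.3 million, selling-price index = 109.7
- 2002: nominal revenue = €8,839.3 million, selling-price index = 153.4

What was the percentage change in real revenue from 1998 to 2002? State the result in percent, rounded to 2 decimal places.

Deflate each year: 1998 → 6378.3/1.097 = 5814.31; 2002 → 8839.3/1.534 = 5762.26.
So real revenue changed by 5762.26/5814.31 − 1 = -0.0090, i.e. -0.90%.

-0.90%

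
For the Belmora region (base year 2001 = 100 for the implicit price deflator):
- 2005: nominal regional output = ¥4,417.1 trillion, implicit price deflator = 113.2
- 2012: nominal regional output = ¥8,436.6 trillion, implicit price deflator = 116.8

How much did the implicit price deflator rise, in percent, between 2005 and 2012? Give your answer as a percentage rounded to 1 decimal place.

3.2%

Price-level change = 116.8 / 113.2 − 1 = 0.0318.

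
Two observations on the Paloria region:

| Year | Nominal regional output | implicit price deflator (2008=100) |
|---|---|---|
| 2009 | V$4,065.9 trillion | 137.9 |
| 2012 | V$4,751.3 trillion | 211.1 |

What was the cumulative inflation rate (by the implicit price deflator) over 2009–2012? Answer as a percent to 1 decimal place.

Price-level change = 211.1 / 137.9 − 1 = 0.5308.

53.1%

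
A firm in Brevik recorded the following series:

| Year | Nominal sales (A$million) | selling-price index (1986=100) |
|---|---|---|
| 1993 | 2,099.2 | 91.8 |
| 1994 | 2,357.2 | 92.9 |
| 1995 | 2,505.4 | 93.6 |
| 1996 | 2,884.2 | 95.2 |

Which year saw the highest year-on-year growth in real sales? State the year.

1994: real = 2357.2/0.929 = 2537.35; growth vs 1993 (2286.71) = 10.96%.
1995: real = 2505.4/0.936 = 2676.71; growth vs 1994 (2537.35) = 5.49%.
1996: real = 2884.2/0.952 = 3029.62; growth vs 1995 (2676.71) = 13.18%.

1996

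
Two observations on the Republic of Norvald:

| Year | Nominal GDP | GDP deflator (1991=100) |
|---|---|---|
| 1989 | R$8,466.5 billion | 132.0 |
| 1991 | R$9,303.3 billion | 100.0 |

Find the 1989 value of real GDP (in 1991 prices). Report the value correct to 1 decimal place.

Real GDP = Nominal / (GDP deflator/100) = 8466.5 / 1.320 = 6414.02.

R$6,414.0 billion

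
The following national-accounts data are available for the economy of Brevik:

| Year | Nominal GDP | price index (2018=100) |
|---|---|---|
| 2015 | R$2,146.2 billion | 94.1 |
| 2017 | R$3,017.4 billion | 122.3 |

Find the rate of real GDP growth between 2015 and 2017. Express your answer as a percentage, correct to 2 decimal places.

Deflate each year: 2015 → 2146.2/0.941 = 2280.77; 2017 → 3017.4/1.223 = 2467.21.
So real GDP changed by 2467.21/2280.77 − 1 = 0.0817, i.e. 8.17%.

8.17%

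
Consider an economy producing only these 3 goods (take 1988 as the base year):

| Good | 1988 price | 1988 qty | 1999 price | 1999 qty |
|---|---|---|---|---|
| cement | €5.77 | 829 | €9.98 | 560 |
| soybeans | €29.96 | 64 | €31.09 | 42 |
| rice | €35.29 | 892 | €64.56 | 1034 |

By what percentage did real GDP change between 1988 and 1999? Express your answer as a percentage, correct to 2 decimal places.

Real GDP 1988 = Nominal GDP 1988 = 5.77·829 + 29.96·64 + 35.29·892 = 38179.45.
Real GDP 1999 (at 1988 prices) = 5.77·560 + 29.96·42 + 35.29·1034 = 40979.38.
Real growth = 40979.38/38179.45 − 1 = 0.0733.

7.33%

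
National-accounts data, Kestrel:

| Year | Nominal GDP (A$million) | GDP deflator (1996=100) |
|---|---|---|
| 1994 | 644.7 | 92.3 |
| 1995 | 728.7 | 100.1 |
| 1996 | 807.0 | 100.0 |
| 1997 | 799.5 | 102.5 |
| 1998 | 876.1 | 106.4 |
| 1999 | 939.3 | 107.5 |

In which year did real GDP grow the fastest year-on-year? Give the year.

1995: real = 728.7/1.001 = 727.97; growth vs 1994 (698.48) = 4.22%.
1996: real = 807.0/1.000 = 807.00; growth vs 1995 (727.97) = 10.86%.
1997: real = 799.5/1.025 = 780.00; growth vs 1996 (807.00) = -3.35%.
1998: real = 876.1/1.064 = 823.40; growth vs 1997 (780.00) = 5.56%.
1999: real = 939.3/1.075 = 873.77; growth vs 1998 (823.40) = 6.12%.

1996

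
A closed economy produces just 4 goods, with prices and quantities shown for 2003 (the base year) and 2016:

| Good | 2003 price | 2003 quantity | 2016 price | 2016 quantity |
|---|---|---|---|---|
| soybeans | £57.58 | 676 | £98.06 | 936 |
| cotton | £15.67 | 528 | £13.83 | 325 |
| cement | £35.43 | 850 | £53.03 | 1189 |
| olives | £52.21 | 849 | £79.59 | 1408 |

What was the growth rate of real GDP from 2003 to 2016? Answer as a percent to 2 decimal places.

43.56%

Real GDP 2003 = Nominal GDP 2003 = 57.58·676 + 15.67·528 + 35.43·850 + 52.21·849 = 121639.63.
Real GDP 2016 (at 2003 prices) = 57.58·936 + 15.67·325 + 35.43·1189 + 52.21·1408 = 174625.58.
Real growth = 174625.58/121639.63 − 1 = 0.4356.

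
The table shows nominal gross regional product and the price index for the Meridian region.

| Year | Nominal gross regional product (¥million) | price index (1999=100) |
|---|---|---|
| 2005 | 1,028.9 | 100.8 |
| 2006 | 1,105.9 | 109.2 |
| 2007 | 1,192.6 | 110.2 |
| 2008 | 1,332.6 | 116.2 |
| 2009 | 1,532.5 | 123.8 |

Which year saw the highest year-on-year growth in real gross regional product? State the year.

2009

2006: real = 1105.9/1.092 = 1012.73; growth vs 2005 (1020.73) = -0.78%.
2007: real = 1192.6/1.102 = 1082.21; growth vs 2006 (1012.73) = 6.86%.
2008: real = 1332.6/1.162 = 1146.82; growth vs 2007 (1082.21) = 5.97%.
2009: real = 1532.5/1.238 = 1237.88; growth vs 2008 (1146.82) = 7.94%.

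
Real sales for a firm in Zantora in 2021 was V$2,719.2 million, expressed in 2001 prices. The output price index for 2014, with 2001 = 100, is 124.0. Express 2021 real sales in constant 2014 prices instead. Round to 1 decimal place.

Real sales in 2014 prices = Real sales in 2001 prices × (P_2014/P_2001) = 2719.2 × 1.240 = 3371.81.

V$3,371.8 million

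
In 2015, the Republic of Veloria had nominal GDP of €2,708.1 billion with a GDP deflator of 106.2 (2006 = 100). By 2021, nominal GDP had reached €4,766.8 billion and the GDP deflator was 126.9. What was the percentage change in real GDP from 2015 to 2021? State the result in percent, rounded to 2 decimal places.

Deflate each year: 2015 → 2708.1/1.062 = 2550.00; 2021 → 4766.8/1.269 = 3756.34.
So real GDP changed by 3756.34/2550.00 − 1 = 0.4731, i.e. 47.31%.

47.31%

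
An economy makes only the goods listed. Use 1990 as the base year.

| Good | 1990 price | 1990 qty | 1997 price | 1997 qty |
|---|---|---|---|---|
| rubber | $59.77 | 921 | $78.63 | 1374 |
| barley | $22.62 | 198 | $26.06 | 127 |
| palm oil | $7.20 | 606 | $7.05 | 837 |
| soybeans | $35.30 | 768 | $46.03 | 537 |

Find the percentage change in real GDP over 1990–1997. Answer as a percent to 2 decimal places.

Real GDP 1990 = Nominal GDP 1990 = 59.77·921 + 22.62·198 + 7.20·606 + 35.30·768 = 91000.53.
Real GDP 1997 (at 1990 prices) = 59.77·1374 + 22.62·127 + 7.20·837 + 35.30·537 = 109979.22.
Real growth = 109979.22/91000.53 − 1 = 0.2086.

20.86%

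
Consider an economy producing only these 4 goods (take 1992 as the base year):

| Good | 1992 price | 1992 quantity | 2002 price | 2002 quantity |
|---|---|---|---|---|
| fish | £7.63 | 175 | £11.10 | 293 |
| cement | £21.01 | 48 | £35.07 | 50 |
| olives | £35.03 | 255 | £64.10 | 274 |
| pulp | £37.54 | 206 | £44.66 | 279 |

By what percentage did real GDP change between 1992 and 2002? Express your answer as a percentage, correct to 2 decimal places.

22.87%

Real GDP 1992 = Nominal GDP 1992 = 7.63·175 + 21.01·48 + 35.03·255 + 37.54·206 = 19009.62.
Real GDP 2002 (at 1992 prices) = 7.63·293 + 21.01·50 + 35.03·274 + 37.54·279 = 23357.97.
Real growth = 23357.97/19009.62 − 1 = 0.2287.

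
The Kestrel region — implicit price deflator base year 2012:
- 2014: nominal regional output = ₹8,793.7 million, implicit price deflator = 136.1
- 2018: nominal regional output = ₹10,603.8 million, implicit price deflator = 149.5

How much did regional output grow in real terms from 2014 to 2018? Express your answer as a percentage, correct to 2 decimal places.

9.78%

Real regional output 2014 = 8793.7 / 1.361 = 6461.20.
Real regional output 2018 = 10603.8 / 1.495 = 7092.84.
Real growth = 7092.84 / 6461.20 − 1 = 0.0978.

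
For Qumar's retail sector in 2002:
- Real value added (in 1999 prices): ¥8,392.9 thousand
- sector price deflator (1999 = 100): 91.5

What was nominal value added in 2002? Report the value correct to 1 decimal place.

¥7,679.5 thousand

Nominal value added = Real × (sector price deflator/100) = 8392.9 × 0.915 = 7679.50.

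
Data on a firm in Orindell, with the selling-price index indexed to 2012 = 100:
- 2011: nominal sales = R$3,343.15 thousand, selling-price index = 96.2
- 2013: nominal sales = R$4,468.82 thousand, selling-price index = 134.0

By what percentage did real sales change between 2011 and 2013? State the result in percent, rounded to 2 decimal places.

Deflate each year: 2011 → 3343.15/0.962 = 3475.21; 2013 → 4468.82/1.340 = 3334.94.
So real sales changed by 3334.94/3475.21 − 1 = -0.0404, i.e. -4.04%.

-4.04%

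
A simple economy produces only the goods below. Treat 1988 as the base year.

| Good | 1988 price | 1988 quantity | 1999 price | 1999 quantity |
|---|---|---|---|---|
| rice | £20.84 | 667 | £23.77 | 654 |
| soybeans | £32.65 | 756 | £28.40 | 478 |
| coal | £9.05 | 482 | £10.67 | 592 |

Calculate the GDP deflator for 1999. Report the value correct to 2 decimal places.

Nominal GDP 1999 = 23.77·654 + 28.40·478 + 10.67·592 = 35437.42.
Real GDP 1999 (at 1988 prices) = 20.84·654 + 32.65·478 + 9.05·592 = 34593.66.
Deflator = Nominal/Real × 100 = 35437.42/34593.66 × 100 = 102.439.

102.44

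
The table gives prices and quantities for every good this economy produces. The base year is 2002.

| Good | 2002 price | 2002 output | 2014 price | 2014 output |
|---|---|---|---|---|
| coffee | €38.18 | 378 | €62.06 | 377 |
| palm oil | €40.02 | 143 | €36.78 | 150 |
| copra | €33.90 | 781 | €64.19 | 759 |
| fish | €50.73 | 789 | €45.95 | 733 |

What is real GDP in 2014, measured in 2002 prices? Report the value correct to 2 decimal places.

€83312.05

Real GDP 2014 = Σ (p_2002 × q_2014) = 38.18·377 + 40.02·150 + 33.90·759 + 50.73·733 = 83312.05.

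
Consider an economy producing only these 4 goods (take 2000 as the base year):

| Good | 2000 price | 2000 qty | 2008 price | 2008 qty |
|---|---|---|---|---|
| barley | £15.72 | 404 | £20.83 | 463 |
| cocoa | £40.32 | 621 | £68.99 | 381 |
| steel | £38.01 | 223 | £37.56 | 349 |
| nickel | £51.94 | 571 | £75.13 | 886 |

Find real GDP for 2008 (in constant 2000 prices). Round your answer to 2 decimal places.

Real GDP 2008 = Σ (p_2000 × q_2008) = 15.72·463 + 40.32·381 + 38.01·349 + 51.94·886 = 81924.61.

£81924.61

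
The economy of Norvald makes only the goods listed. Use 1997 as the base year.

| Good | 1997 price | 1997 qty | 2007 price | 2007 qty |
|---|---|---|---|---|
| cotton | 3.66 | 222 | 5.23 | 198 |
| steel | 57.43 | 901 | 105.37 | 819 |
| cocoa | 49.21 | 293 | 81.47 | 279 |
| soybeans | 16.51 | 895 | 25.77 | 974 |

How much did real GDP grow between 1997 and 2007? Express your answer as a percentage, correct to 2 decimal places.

-5.12%

Real GDP 1997 = Nominal GDP 1997 = 3.66·222 + 57.43·901 + 49.21·293 + 16.51·895 = 81751.93.
Real GDP 2007 (at 1997 prices) = 3.66·198 + 57.43·819 + 49.21·279 + 16.51·974 = 77570.18.
Real growth = 77570.18/81751.93 − 1 = -0.0512.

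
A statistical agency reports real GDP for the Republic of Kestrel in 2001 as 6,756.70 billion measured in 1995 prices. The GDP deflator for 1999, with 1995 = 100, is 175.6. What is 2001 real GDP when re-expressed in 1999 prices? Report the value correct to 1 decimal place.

11,864.8 billion

Real GDP in 1999 prices = Real GDP in 1995 prices × (P_1999/P_1995) = 6756.70 × 1.756 = 11864.77.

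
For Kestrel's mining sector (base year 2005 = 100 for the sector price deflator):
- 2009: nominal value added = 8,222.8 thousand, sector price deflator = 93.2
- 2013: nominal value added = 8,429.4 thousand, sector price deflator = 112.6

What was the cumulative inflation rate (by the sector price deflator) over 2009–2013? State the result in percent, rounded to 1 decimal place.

Price-level change = 112.6 / 93.2 − 1 = 0.2082.

20.8%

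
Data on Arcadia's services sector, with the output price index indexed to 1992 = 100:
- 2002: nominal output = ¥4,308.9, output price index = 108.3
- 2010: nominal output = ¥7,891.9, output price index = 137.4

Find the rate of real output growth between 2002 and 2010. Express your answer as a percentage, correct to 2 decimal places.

Deflate each year: 2002 → 4308.9/1.083 = 3978.67; 2010 → 7891.9/1.374 = 5743.74.
So real output changed by 5743.74/3978.67 − 1 = 0.4436, i.e. 44.36%.

44.36%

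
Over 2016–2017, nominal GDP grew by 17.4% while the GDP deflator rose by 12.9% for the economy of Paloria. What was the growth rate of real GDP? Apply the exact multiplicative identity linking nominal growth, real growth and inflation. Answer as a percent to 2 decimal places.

3.99%

(1 + g_nom) = (1 + g_real)(1 + π), so g_real = 1.1740 / 1.1290 − 1 = 0.03986.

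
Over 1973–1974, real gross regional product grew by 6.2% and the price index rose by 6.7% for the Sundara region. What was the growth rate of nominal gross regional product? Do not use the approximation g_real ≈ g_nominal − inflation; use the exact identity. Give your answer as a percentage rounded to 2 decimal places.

(1 + g_nom) = (1 + g_real)(1 + π) = 1.0620 × 1.0670 = 1.13315.

13.32%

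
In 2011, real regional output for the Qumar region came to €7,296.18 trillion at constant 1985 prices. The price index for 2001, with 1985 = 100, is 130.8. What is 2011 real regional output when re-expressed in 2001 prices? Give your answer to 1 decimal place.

Real regional output in 2001 prices = Real regional output in 1985 prices × (P_2001/P_1985) = 7296.18 × 1.308 = 9543.40.

€9,543.4 trillion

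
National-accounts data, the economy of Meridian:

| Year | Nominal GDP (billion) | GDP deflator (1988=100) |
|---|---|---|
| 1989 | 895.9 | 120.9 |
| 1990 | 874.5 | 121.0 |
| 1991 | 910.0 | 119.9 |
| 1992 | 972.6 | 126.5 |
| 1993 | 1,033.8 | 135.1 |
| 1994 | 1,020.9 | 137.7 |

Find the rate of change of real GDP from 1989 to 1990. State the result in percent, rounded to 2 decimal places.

Real GDP 1989 = 895.9/1.209 = 741.03.
Real GDP 1990 = 874.5/1.210 = 722.73.
Change = 722.73/741.03 − 1 = -0.0247.

-2.47%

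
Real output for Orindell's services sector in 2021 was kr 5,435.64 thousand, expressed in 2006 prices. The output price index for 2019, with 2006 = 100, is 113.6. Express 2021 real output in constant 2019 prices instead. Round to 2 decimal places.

kr 6,174.89 thousand

Real output in 2019 prices = Real output in 2006 prices × (P_2019/P_2006) = 5435.64 × 1.136 = 6174.89.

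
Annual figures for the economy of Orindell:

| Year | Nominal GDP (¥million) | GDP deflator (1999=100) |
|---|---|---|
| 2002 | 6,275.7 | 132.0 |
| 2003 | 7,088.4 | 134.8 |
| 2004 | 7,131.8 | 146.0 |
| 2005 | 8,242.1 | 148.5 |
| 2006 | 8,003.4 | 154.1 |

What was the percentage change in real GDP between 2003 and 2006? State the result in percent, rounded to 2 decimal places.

Real GDP 2003 = 7088.4/1.348 = 5258.46.
Real GDP 2006 = 8003.4/1.541 = 5193.64.
Change = 5193.64/5258.46 − 1 = -0.0123.

-1.23%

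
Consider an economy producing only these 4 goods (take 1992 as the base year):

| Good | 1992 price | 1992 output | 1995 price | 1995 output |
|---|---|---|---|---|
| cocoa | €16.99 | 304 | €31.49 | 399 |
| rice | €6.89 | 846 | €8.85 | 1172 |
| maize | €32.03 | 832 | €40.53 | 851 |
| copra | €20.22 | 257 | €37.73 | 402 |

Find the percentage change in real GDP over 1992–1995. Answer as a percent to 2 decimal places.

17.28%

Real GDP 1992 = Nominal GDP 1992 = 16.99·304 + 6.89·846 + 32.03·832 + 20.22·257 = 42839.40.
Real GDP 1995 (at 1992 prices) = 16.99·399 + 6.89·1172 + 32.03·851 + 20.22·402 = 50240.06.
Real growth = 50240.06/42839.40 − 1 = 0.1728.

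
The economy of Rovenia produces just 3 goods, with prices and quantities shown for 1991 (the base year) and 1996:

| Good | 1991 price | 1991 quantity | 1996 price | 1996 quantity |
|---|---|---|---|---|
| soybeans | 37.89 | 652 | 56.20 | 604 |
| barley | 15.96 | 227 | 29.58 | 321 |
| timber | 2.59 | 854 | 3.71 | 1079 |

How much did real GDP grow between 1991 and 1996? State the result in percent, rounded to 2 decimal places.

Real GDP 1991 = Nominal GDP 1991 = 37.89·652 + 15.96·227 + 2.59·854 = 30539.06.
Real GDP 1996 (at 1991 prices) = 37.89·604 + 15.96·321 + 2.59·1079 = 30803.33.
Real growth = 30803.33/30539.06 − 1 = 0.0087.

0.87%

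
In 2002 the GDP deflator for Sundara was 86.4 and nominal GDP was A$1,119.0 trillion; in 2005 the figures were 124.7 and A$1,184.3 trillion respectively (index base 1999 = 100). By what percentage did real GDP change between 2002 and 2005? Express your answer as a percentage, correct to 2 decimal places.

-26.67%

Deflate each year: 2002 → 1119.0/0.864 = 1295.14; 2005 → 1184.3/1.247 = 949.72.
So real GDP changed by 949.72/1295.14 − 1 = -0.2667, i.e. -26.67%.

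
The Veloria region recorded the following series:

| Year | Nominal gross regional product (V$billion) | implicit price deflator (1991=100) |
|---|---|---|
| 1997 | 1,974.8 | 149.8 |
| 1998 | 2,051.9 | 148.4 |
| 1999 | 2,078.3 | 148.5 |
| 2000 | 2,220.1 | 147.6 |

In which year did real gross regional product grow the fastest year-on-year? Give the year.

2000

1998: real = 2051.9/1.484 = 1382.68; growth vs 1997 (1318.29) = 4.88%.
1999: real = 2078.3/1.485 = 1399.53; growth vs 1998 (1382.68) = 1.22%.
2000: real = 2220.1/1.476 = 1504.13; growth vs 1999 (1399.53) = 7.47%.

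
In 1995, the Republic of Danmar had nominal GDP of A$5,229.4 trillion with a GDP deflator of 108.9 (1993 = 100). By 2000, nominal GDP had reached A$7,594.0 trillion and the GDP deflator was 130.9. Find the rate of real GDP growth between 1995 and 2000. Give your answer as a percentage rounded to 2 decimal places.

Deflate each year: 1995 → 5229.4/1.089 = 4802.02; 2000 → 7594.0/1.309 = 5801.38.
So real GDP changed by 5801.38/4802.02 − 1 = 0.2081, i.e. 20.81%.

20.81%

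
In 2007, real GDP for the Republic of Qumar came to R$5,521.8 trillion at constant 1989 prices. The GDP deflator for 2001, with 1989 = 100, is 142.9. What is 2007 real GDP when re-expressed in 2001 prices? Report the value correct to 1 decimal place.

Real GDP in 2001 prices = Real GDP in 1989 prices × (P_2001/P_1989) = 5521.8 × 1.429 = 7890.65.

R$7,890.7 trillion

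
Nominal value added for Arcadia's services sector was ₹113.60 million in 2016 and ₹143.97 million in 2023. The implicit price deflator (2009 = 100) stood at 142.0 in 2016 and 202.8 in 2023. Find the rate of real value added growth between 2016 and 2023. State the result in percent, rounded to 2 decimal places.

Deflate each year: 2016 → 113.60/1.420 = 80.00; 2023 → 143.97/2.028 = 70.99.
So real value added changed by 70.99/80.00 − 1 = -0.1126, i.e. -11.26%.

-11.26%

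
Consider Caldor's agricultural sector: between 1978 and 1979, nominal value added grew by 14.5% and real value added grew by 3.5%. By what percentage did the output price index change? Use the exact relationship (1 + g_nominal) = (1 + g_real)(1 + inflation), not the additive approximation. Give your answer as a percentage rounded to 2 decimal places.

(1 + g_nom) = (1 + g_real)(1 + π), so π = 1.1450 / 1.0350 − 1 = 0.10628.

10.63%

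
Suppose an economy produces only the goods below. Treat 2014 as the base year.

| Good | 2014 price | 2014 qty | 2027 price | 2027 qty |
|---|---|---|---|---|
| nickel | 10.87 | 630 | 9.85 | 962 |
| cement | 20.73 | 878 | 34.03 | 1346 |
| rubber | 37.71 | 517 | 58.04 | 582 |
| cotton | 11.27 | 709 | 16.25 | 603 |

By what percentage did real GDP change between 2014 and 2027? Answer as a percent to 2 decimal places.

27.73%

Real GDP 2014 = Nominal GDP 2014 = 10.87·630 + 20.73·878 + 37.71·517 + 11.27·709 = 52535.54.
Real GDP 2027 (at 2014 prices) = 10.87·962 + 20.73·1346 + 37.71·582 + 11.27·603 = 67102.55.
Real growth = 67102.55/52535.54 − 1 = 0.2773.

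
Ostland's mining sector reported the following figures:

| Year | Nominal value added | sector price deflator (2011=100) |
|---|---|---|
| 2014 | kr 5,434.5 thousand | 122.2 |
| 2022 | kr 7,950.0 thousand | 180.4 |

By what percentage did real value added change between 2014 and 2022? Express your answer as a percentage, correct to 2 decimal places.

-0.91%

Real value added 2014 = 5434.5 / 1.222 = 4447.22.
Real value added 2022 = 7950.0 / 1.804 = 4406.87.
Real growth = 4406.87 / 4447.22 − 1 = -0.0091.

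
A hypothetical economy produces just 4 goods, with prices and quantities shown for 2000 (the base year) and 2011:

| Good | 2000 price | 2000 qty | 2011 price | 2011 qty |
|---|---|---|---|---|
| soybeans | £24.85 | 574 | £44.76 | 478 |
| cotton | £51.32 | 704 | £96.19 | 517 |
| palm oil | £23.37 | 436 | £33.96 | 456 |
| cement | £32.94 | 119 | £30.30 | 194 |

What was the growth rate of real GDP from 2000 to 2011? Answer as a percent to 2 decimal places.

Real GDP 2000 = Nominal GDP 2000 = 24.85·574 + 51.32·704 + 23.37·436 + 32.94·119 = 64502.36.
Real GDP 2011 (at 2000 prices) = 24.85·478 + 51.32·517 + 23.37·456 + 32.94·194 = 55457.82.
Real growth = 55457.82/64502.36 − 1 = -0.1402.

-14.02%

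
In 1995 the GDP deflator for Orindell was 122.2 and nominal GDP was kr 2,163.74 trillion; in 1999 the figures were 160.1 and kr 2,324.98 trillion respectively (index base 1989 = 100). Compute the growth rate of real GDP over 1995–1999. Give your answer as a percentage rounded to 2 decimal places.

-17.98%

Deflate each year: 1995 → 2163.74/1.222 = 1770.65; 1999 → 2324.98/1.601 = 1452.20.
So real GDP changed by 1452.20/1770.65 − 1 = -0.1798, i.e. -17.98%.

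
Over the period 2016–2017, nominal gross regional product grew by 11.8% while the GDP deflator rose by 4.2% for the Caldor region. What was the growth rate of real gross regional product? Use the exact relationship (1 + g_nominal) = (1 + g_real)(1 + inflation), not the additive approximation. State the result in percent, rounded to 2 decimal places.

7.29%

(1 + g_nom) = (1 + g_real)(1 + π), so g_real = 1.1180 / 1.0420 − 1 = 0.07294.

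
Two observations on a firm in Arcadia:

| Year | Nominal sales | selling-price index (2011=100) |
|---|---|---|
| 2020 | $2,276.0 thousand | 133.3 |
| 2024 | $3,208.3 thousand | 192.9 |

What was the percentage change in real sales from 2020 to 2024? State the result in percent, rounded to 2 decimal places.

-2.59%

Real sales 2020 = 2276.0 / 1.333 = 1707.43.
Real sales 2024 = 3208.3 / 1.929 = 1663.19.
Real growth = 1663.19 / 1707.43 − 1 = -0.0259.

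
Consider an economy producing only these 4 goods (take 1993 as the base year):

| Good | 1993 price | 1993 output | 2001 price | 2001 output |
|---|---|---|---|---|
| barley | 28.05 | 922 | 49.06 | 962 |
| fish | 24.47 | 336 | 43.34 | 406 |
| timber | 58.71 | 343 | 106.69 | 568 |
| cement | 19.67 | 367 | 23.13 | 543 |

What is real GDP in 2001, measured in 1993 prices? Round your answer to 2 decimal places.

80947.01

Real GDP 2001 = Σ (p_1993 × q_2001) = 28.05·962 + 24.47·406 + 58.71·568 + 19.67·543 = 80947.01.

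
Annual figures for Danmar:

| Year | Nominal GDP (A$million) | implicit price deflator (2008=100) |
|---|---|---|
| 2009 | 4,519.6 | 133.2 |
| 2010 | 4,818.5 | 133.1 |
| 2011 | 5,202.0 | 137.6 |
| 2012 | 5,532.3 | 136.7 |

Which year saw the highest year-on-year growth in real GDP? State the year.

2010: real = 4818.5/1.331 = 3620.21; growth vs 2009 (3393.09) = 6.69%.
2011: real = 5202.0/1.376 = 3780.52; growth vs 2010 (3620.21) = 4.43%.
2012: real = 5532.3/1.367 = 4047.04; growth vs 2011 (3780.52) = 7.05%.

2012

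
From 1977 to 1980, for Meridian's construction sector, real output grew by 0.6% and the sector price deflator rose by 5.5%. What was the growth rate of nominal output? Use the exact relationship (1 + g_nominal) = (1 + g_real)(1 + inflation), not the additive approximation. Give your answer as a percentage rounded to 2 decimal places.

6.13%

(1 + g_nom) = (1 + g_real)(1 + π) = 1.0060 × 1.0550 = 1.06133.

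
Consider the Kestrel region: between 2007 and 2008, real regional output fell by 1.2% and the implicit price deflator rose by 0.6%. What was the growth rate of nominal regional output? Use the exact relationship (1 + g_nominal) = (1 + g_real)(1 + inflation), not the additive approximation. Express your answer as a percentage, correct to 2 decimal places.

-0.61%

(1 + g_nom) = (1 + g_real)(1 + π) = 0.9880 × 1.0060 = 0.99393.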